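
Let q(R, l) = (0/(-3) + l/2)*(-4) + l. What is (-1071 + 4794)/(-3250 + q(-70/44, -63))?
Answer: -3723/3187 ≈ -1.1682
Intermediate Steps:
q(R, l) = -l (q(R, l) = (0*(-⅓) + l*(½))*(-4) + l = (0 + l/2)*(-4) + l = (l/2)*(-4) + l = -2*l + l = -l)
(-1071 + 4794)/(-3250 + q(-70/44, -63)) = (-1071 + 4794)/(-3250 - 1*(-63)) = 3723/(-3250 + 63) = 3723/(-3187) = 3723*(-1/3187) = -3723/3187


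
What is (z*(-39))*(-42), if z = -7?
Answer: -11466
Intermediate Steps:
(z*(-39))*(-42) = -7*(-39)*(-42) = 273*(-42) = -11466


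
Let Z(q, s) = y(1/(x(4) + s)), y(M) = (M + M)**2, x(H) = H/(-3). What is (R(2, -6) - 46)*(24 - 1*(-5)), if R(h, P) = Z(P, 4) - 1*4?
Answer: -22939/16 ≈ -1433.7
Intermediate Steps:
x(H) = -H/3 (x(H) = H*(-1/3) = -H/3)
y(M) = 4*M**2 (y(M) = (2*M)**2 = 4*M**2)
Z(q, s) = 4/(-4/3 + s)**2 (Z(q, s) = 4*(1/(-1/3*4 + s))**2 = 4*(1/(-4/3 + s))**2 = 4/(-4/3 + s)**2)
R(h, P) = -55/16 (R(h, P) = 36/(-4 + 3*4)**2 - 1*4 = 36/(-4 + 12)**2 - 4 = 36/8**2 - 4 = 36*(1/64) - 4 = 9/16 - 4 = -55/16)
(R(2, -6) - 46)*(24 - 1*(-5)) = (-55/16 - 46)*(24 - 1*(-5)) = -791*(24 + 5)/16 = -791/16*29 = -22939/16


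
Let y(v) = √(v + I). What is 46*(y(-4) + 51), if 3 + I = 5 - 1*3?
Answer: 2346 + 46*I*√5 ≈ 2346.0 + 102.86*I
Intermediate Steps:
I = -1 (I = -3 + (5 - 1*3) = -3 + (5 - 3) = -3 + 2 = -1)
y(v) = √(-1 + v) (y(v) = √(v - 1) = √(-1 + v))
46*(y(-4) + 51) = 46*(√(-1 - 4) + 51) = 46*(√(-5) + 51) = 46*(I*√5 + 51) = 46*(51 + I*√5) = 2346 + 46*I*√5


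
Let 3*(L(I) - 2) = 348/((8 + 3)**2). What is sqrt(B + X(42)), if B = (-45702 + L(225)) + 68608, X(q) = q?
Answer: sqrt(2777066)/11 ≈ 151.50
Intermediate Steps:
L(I) = 358/121 (L(I) = 2 + (348/((8 + 3)**2))/3 = 2 + (348/(11**2))/3 = 2 + (348/121)/3 = 2 + (348*(1/121))/3 = 2 + (1/3)*(348/121) = 2 + 116/121 = 358/121)
B = 2771984/121 (B = (-45702 + 358/121) + 68608 = -5529584/121 + 68608 = 2771984/121 ≈ 22909.)
sqrt(B + X(42)) = sqrt(2771984/121 + 42) = sqrt(2777066/121) = sqrt(2777066)/11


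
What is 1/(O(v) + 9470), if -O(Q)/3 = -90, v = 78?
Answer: 1/9740 ≈ 0.00010267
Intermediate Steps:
O(Q) = 270 (O(Q) = -3*(-90) = 270)
1/(O(v) + 9470) = 1/(270 + 9470) = 1/9740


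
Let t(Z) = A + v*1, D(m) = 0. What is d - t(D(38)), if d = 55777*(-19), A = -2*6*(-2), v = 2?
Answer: -1059789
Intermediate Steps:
A = 24 (A = -12*(-2) = 24)
t(Z) = 26 (t(Z) = 24 + 2*1 = 24 + 2 = 26)
d = -1059763
d - t(D(38)) = -1059763 - 1*26 = -1059763 - 26 = -1059789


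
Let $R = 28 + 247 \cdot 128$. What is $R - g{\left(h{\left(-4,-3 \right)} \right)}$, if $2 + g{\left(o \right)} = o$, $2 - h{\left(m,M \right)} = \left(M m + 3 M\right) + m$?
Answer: $31643$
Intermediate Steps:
$h{\left(m,M \right)} = 2 - m - 3 M - M m$ ($h{\left(m,M \right)} = 2 - \left(\left(M m + 3 M\right) + m\right) = 2 - \left(\left(3 M + M m\right) + m\right) = 2 - \left(m + 3 M + M m\right) = 2 - m - 3 M - M m$)
$R = 31644$ ($R = 28 + 31616 = 31644$)
$g{\left(o \right)} = -2 + o$
$R - g{\left(h{\left(-4,-3 \right)} \right)} = 31644 - \left(-2 - \left(-15 + 12\right)\right) = 31644 - \left(-2 + \left(2 + 4 + 9 - 12\right)\right) = 31644 - \left(-2 + 3\right) = 31644 - 1 = 31643$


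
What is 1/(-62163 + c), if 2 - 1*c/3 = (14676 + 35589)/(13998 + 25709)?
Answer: -39707/2468218794 ≈ -1.6087e-5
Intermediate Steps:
c = 87447/39707 (c = 6 - 3*(14676 + 35589)/(13998 + 25709) = 6 - 150795/39707 = 87447/39707 ≈ 2.2023)
1/(-62163 + c) = 1/(-62163 + 87447/39707) = 1/(-2468218794/39707) = -39707/2468218794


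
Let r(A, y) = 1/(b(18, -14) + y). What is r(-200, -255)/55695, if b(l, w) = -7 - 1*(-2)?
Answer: -1/14480700 ≈ -6.9057e-8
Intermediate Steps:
b(l, w) = -5 (b(l, w) = -7 + 2 = -5)
r(A, y) = 1/(-5 + y)
r(-200, -255)/55695 = 1/(-5 - 255*55695) = (1/55695)/(-260) = -1/260*1/55695 = -1/14480700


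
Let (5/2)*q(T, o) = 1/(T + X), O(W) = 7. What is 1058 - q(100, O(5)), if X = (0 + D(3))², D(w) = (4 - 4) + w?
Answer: 576608/545 ≈ 1058.0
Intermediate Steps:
D(w) = w (D(w) = 0 + w = w)
X = 9 (X = (0 + 3)² = 3² = 9)
q(T, o) = 2/(5*(9 + T)) (q(T, o) = 2/(5*(T + 9)) = 2/(5*(9 + T)))
1058 - q(100, O(5)) = 1058 - 2/(5*(9 + 100)) = 1058 - 2/(5*109) = 1058 - 1*2/545 = 1058 - 2/545 = 576608/545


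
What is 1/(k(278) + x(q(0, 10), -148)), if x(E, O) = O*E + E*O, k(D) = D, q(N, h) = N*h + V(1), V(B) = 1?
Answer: -1/18 ≈ -0.055556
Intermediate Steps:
q(N, h) = 1 + N*h (q(N, h) = N*h + 1 = 1 + N*h)
x(E, O) = 2*E*O (x(E, O) = E*O + E*O = 2*E*O)
1/(k(278) + x(q(0, 10), -148)) = 1/(278 + 2*(1 + 0*10)*(-148)) = 1/(278 + 2*(1 + 0)*(-148)) = 1/(278 + 2*1*(-148)) = 1/(278 - 296) = 1/(-18) = -1/18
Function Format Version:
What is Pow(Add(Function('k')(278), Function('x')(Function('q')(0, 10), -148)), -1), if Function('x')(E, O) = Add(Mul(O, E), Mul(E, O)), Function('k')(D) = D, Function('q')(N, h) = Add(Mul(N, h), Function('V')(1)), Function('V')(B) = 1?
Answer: Rational(-1, 18) ≈ -0.055556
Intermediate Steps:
Function('q')(N, h) = Add(1, Mul(N, h)) (Function('q')(N, h) = Add(Mul(N, h), 1) = Add(1, Mul(N, h)))
Function('x')(E, O) = Mul(2, E, O) (Function('x')(E, O) = Add(Mul(E, O), Mul(E, O)) = Mul(2, E, O))
Pow(Add(Function('k')(278), Function('x')(Function('q')(0, 10), -148)), -1) = Pow(Add(278, Mul(2, Add(1, Mul(0, 10)), -148)), -1) = Pow(Add(278, Mul(2, Add(1, 0), -148)), -1) = Pow(Add(278, Mul(2, 1, -148)), -1) = Pow(Add(278, -296), -1) = Pow(-18, -1) = Rational(-1, 18)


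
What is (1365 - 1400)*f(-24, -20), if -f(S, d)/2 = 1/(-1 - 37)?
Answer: -35/19 ≈ -1.8421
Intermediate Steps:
f(S, d) = 1/19 (f(S, d) = -2/(-1 - 37) = -2/(-38) = -2*(-1/38) = 1/19)
(1365 - 1400)*f(-24, -20) = (1365 - 1400)*(1/19) = -35*1/19 = -35/19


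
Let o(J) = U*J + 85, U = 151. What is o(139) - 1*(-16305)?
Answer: 37379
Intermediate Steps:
o(J) = 85 + 151*J (o(J) = 151*J + 85 = 85 + 151*J)
o(139) - 1*(-16305) = (85 + 151*139) - 1*(-16305) = (85 + 20989) + 16305 = 21074 + 16305 = 37379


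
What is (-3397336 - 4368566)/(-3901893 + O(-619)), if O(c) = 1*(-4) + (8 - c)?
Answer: 3882951/1950635 ≈ 1.9906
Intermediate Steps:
O(c) = 4 - c (O(c) = -4 + (8 - c) = 4 - c)
(-3397336 - 4368566)/(-3901893 + O(-619)) = (-3397336 - 4368566)/(-3901893 + (4 - 1*(-619))) = -7765902/(-3901893 + (4 + 619)) = -7765902/(-3901893 + 623) = -7765902/(-3901270) = -7765902*(-1/3901270) = 3882951/1950635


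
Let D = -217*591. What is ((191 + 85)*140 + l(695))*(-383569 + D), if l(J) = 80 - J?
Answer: -19461803400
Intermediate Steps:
D = -128247
((191 + 85)*140 + l(695))*(-383569 + D) = ((191 + 85)*140 + (80 - 1*695))*(-383569 - 128247) = (276*140 + (80 - 695))*(-511816) = (38640 - 615)*(-511816) = 38025*(-511816) = -19461803400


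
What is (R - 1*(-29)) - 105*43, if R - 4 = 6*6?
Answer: -4446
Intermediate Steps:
R = 40 (R = 4 + 6*6 = 4 + 36 = 40)
(R - 1*(-29)) - 105*43 = (40 - 1*(-29)) - 105*43 = (40 + 29) - 4515 = 69 - 4515 = -4446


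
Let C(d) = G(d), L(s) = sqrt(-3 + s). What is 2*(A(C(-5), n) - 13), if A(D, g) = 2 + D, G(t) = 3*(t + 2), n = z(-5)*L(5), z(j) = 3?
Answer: -40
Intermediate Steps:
n = 3*sqrt(2) (n = 3*sqrt(-3 + 5) = 3*sqrt(2) ≈ 4.2426)
G(t) = 6 + 3*t (G(t) = 3*(2 + t) = 6 + 3*t)
C(d) = 6 + 3*d
2*(A(C(-5), n) - 13) = 2*((2 + (6 + 3*(-5))) - 13) = 2*((2 + (6 - 15)) - 13) = 2*((2 - 9) - 13) = 2*(-7 - 13) = 2*(-20) = -40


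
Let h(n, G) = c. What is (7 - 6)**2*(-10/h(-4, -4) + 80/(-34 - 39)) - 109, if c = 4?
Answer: -16439/146 ≈ -112.60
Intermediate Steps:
h(n, G) = 4
(7 - 6)**2*(-10/h(-4, -4) + 80/(-34 - 39)) - 109 = (7 - 6)**2*(-10/4 + 80/(-34 - 39)) - 109 = 1**2*(-10*1/4 + 80/(-73)) - 109 = 1*(-5/2 + 80*(-1/73)) - 109 = 1*(-5/2 - 80/73) - 109 = 1*(-525/146) - 109 = -525/146 - 109 = -16439/146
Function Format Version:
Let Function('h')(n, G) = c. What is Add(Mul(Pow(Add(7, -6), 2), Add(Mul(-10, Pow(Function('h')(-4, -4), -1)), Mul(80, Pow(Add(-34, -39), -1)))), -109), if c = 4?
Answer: Rational(-16439, 146) ≈ -112.60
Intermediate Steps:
Function('h')(n, G) = 4
Add(Mul(Pow(Add(7, -6), 2), Add(Mul(-10, Pow(Function('h')(-4, -4), -1)), Mul(80, Pow(Add(-34, -39), -1)))), -109) = Add(Mul(Pow(Add(7, -6), 2), Add(Mul(-10, Pow(4, -1)), Mul(80, Pow(Add(-34, -39), -1)))), -109) = Add(Mul(Pow(1, 2), Add(Mul(-10, Rational(1, 4)), Mul(80, Pow(-73, -1)))), -109) = Add(Mul(1, Add(Rational(-5, 2), Mul(80, Rational(-1, 73)))), -109) = Add(Mul(1, Add(Rational(-5, 2), Rational(-80, 73))), -109) = Add(Mul(1, Rational(-525, 146)), -109) = Add(Rational(-525, 146), -109) = Rational(-16439, 146)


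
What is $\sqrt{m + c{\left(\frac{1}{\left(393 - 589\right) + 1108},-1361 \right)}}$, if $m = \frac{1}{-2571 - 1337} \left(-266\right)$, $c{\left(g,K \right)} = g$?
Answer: $\frac{5 \sqrt{137273385}}{222756} \approx 0.26299$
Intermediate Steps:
$m = \frac{133}{1954}$ ($m = \frac{1}{-3908} \left(-266\right) = \left(- \frac{1}{3908}\right) \left(-266\right) = \frac{133}{1954} \approx 0.068066$)
$\sqrt{m + c{\left(\frac{1}{\left(393 - 589\right) + 1108},-1361 \right)}} = \sqrt{\frac{133}{1954} + \frac{1}{\left(393 - 589\right) + 1108}} = \sqrt{\frac{133}{1954} + \frac{1}{-196 + 1108}} = \sqrt{\frac{133}{1954} + \frac{1}{912}} = \sqrt{\frac{61625}{891024}} = \frac{5 \sqrt{137273385}}{222756}$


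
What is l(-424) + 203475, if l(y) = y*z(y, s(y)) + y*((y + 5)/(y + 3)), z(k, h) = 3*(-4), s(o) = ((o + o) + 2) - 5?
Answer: 87627367/421 ≈ 2.0814e+5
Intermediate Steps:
s(o) = -3 + 2*o (s(o) = (2*o + 2) - 5 = (2 + 2*o) - 5 = -3 + 2*o)
z(k, h) = -12
l(y) = -12*y + y*(5 + y)/(3 + y) (l(y) = y*(-12) + y*((y + 5)/(y + 3)) = -12*y + y*((5 + y)/(3 + y)) = -12*y + y*(5 + y)/(3 + y))
l(-424) + 203475 = -424*(-31 - 11*(-424))/(3 - 424) + 203475 = -424*(-31 + 4664)/(-421) + 203475 = -424*(-1/421)*4633 + 203475 = 1964392/421 + 203475 = 87627367/421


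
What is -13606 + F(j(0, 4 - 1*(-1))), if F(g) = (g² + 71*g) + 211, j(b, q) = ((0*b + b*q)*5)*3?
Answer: -13395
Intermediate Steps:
j(b, q) = 15*b*q (j(b, q) = ((0 + b*q)*5)*3 = ((b*q)*5)*3 = (5*b*q)*3 = 15*b*q)
F(g) = 211 + g² + 71*g
-13606 + F(j(0, 4 - 1*(-1))) = -13606 + (211 + (15*0*(4 - 1*(-1)))² + 71*(15*0*(4 - 1*(-1)))) = -13606 + (211 + (15*0*(4 + 1))² + 71*(15*0*(4 + 1))) = -13606 + (211 + (15*0*5)² + 71*(15*0*5)) = -13606 + (211 + 0² + 71*0) = -13606 + (211 + 0 + 0) = -13606 + 211 = -13395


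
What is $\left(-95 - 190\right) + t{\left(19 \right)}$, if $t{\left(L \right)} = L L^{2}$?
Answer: $6574$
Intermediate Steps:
$t{\left(L \right)} = L^{3}$
$\left(-95 - 190\right) + t{\left(19 \right)} = \left(-95 - 190\right) + 19^{3} = -285 + 6859 = 6574$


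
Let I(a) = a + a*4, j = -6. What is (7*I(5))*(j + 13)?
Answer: 1225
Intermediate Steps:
I(a) = 5*a (I(a) = a + 4*a = 5*a)
(7*I(5))*(j + 13) = (7*(5*5))*(-6 + 13) = (7*25)*7 = 175*7 = 1225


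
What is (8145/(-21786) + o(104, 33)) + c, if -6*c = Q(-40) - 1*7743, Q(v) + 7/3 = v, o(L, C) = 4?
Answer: 85042633/65358 ≈ 1301.2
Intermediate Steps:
Q(v) = -7/3 + v
c = 11678/9 (c = -((-7/3 - 40) - 1*7743)/6 = -(-127/3 - 7743)/6 = -⅙*(-23356/3) = 11678/9 ≈ 1297.6)
(8145/(-21786) + o(104, 33)) + c = (8145/(-21786) + 4) + 11678/9 = (8145*(-1/21786) + 4) + 11678/9 = (-2715/7262 + 4) + 11678/9 = 26333/7262 + 11678/9 = 85042633/65358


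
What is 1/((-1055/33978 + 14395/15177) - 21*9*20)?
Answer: -171894702/649604273035 ≈ -0.00026461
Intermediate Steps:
1/((-1055/33978 + 14395/15177) - 21*9*20) = 1/((-1055*1/33978 + 14395*(1/15177)) - 189*20) = 1/((-1055/33978 + 14395/15177) - 3780) = 1/(157700525/171894702 - 3780) = 1/(-649604273035/171894702) = -171894702/649604273035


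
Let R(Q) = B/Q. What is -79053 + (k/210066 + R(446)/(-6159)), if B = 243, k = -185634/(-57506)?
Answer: -163378530422620014/2066696143999 ≈ -79053.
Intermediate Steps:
k = 92817/28753 (k = -185634*(-1/57506) = 92817/28753 ≈ 3.2281)
R(Q) = 243/Q
-79053 + (k/210066 + R(446)/(-6159)) = -79053 + ((92817/28753)/210066 + (243/446)/(-6159)) = -79053 + ((92817/28753)*(1/210066) + (243*(1/446))*(-1/6159)) = -79053 + (30939/2013342566 + (243/446)*(-1/6159)) = -79053 + (30939/2013342566 - 81/915638) = -79053 - 151067067/2066696143999 = -163378530422620014/2066696143999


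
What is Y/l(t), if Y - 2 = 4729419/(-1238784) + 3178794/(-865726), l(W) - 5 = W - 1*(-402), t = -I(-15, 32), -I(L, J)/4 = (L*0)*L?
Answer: -981220850887/72747689915648 ≈ -0.013488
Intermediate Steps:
I(L, J) = 0 (I(L, J) = -4*L*0*L = -0*L = -4*0 = 0)
t = 0 (t = -1*0 = 0)
l(W) = 407 + W (l(W) = 5 + (W - 1*(-402)) = 5 + (W + 402) = 5 + (402 + W) = 407 + W)
Y = -981220850887/178741252864 (Y = 2 + (4729419/(-1238784) + 3178794/(-865726)) = 2 + (4729419*(-1/1238784) + 3178794*(-1/865726)) = 2 + (-1576473/412928 - 1589397/432863) = 2 - 1338703356615/178741252864 = -981220850887/178741252864 ≈ -5.4896)
Y/l(t) = -981220850887/(178741252864*(407 + 0)) = -981220850887/178741252864/407 = -981220850887/178741252864*1/407 = -981220850887/72747689915648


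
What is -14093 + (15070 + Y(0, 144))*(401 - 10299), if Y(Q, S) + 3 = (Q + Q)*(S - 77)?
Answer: -149147259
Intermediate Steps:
Y(Q, S) = -3 + 2*Q*(-77 + S) (Y(Q, S) = -3 + (Q + Q)*(S - 77) = -3 + (2*Q)*(-77 + S) = -3 + 2*Q*(-77 + S))
-14093 + (15070 + Y(0, 144))*(401 - 10299) = -14093 + (15070 + (-3 - 154*0 + 2*0*144))*(401 - 10299) = -14093 + (15070 + (-3 + 0 + 0))*(-9898) = -14093 + (15070 - 3)*(-9898) = -14093 + 15067*(-9898) = -14093 - 149133166 = -149147259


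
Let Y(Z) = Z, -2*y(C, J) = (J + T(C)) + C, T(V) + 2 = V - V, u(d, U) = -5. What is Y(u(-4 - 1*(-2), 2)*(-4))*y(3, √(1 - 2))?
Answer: -10 - 10*I ≈ -10.0 - 10.0*I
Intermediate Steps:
T(V) = -2 (T(V) = -2 + (V - V) = -2 + 0 = -2)
y(C, J) = 1 - C/2 - J/2 (y(C, J) = -((J - 2) + C)/2 = -((-2 + J) + C)/2 = -(-2 + C + J)/2 = 1 - C/2 - J/2)
Y(u(-4 - 1*(-2), 2)*(-4))*y(3, √(1 - 2)) = (-5*(-4))*(1 - ½*3 - √(1 - 2)/2) = 20*(1 - 3/2 - I/2) = 20*(-½ - I/2) = -10 - 10*I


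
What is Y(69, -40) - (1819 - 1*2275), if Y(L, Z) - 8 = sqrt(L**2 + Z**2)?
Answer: 464 + sqrt(6361) ≈ 543.76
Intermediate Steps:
Y(L, Z) = 8 + sqrt(L**2 + Z**2)
Y(69, -40) - (1819 - 1*2275) = (8 + sqrt(69**2 + (-40)**2)) - (1819 - 1*2275) = (8 + sqrt(4761 + 1600)) - (1819 - 2275) = (8 + sqrt(6361)) - 1*(-456) = (8 + sqrt(6361)) + 456 = 464 + sqrt(6361)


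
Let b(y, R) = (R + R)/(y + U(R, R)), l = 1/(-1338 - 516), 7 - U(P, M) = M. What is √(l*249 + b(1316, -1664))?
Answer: 5*I*√16040190/17922 ≈ 1.1173*I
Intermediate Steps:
U(P, M) = 7 - M
l = -1/1854 (l = 1/(-1854) = -1/1854 ≈ -0.00053937)
b(y, R) = 2*R/(7 + y - R) (b(y, R) = (R + R)/(y + (7 - R)) = (2*R)/(7 + y - R) = 2*R/(7 + y - R))
√(l*249 + b(1316, -1664)) = √(-1/1854*249 + 2*(-1664)/(7 + 1316 - 1*(-1664))) = √(-83/618 + 2*(-1664)/(7 + 1316 + 1664)) = √(-83/618 + 2*(-1664)/2987) = √(-83/618 + 2*(-1664)*(1/2987)) = √(-83/618 - 3328/2987) = √(-22375/17922) = 5*I*√16040190/17922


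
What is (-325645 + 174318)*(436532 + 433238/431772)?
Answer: -1296478444149047/19626 ≈ -6.6059e+10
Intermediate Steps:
(-325645 + 174318)*(436532 + 433238/431772) = -151327*(436532 + 433238*(1/431772)) = -151327*(436532 + 216619/215886) = -151327*94241363971/215886 = -1296478444149047/19626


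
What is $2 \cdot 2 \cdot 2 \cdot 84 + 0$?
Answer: $672$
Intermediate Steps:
$2 \cdot 2 \cdot 2 \cdot 84 + 0 = 4 \cdot 2 \cdot 84 + 0 = 8 \cdot 84 + 0 = 672 + 0 = 672$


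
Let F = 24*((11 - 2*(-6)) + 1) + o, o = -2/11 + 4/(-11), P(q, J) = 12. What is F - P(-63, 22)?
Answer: 6198/11 ≈ 563.45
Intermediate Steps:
o = -6/11 (o = -2*1/11 + 4*(-1/11) = -2/11 - 4/11 = -6/11 ≈ -0.54545)
F = 6330/11 (F = 24*((11 - 2*(-6)) + 1) - 6/11 = 24*((11 + 12) + 1) - 6/11 = 24*(23 + 1) - 6/11 = 24*24 - 6/11 = 576 - 6/11 = 6330/11 ≈ 575.45)
F - P(-63, 22) = 6330/11 - 1*12 = 6330/11 - 12 = 6198/11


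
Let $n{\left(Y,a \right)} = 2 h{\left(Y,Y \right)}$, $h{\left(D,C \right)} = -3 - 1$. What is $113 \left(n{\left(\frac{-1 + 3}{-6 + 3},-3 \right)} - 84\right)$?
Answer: $-10396$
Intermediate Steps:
$h{\left(D,C \right)} = -4$ ($h{\left(D,C \right)} = -3 - 1 = -4$)
$n{\left(Y,a \right)} = -8$ ($n{\left(Y,a \right)} = 2 \left(-4\right) = -8$)
$113 \left(n{\left(\frac{-1 + 3}{-6 + 3},-3 \right)} - 84\right) = 113 \left(-8 - 84\right) = 113 \left(-92\right) = -10396$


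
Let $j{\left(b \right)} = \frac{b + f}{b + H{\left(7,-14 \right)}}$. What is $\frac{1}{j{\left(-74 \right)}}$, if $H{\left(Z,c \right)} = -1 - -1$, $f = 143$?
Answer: $- \frac{74}{69} \approx -1.0725$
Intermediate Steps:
$H{\left(Z,c \right)} = 0$ ($H{\left(Z,c \right)} = -1 + 1 = 0$)
$j{\left(b \right)} = \frac{143 + b}{b}$ ($j{\left(b \right)} = \frac{b + 143}{b + 0} = \frac{143 + b}{b}$)
$\frac{1}{j{\left(-74 \right)}} = \frac{1}{\frac{1}{-74} \left(143 - 74\right)} = \frac{1}{\left(- \frac{1}{74}\right) 69} = \frac{1}{- \frac{69}{74}} = - \frac{74}{69}$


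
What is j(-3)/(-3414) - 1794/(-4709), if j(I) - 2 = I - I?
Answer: 3057649/8038263 ≈ 0.38039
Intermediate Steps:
j(I) = 2 (j(I) = 2 + (I - I) = 2 + 0 = 2)
j(-3)/(-3414) - 1794/(-4709) = 2/(-3414) - 1794/(-4709) = 2*(-1/3414) - 1794*(-1/4709) = -1/1707 + 1794/4709 = 3057649/8038263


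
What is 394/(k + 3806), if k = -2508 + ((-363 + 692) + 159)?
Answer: 197/893 ≈ 0.22060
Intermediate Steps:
k = -2020 (k = -2508 + (329 + 159) = -2508 + 488 = -2020)
394/(k + 3806) = 394/(-2020 + 3806) = 394/1786 = 394*(1/1786) = 197/893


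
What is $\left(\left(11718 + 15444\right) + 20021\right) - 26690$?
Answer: $20493$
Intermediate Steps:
$\left(\left(11718 + 15444\right) + 20021\right) - 26690 = \left(27162 + 20021\right) - 26690 = 47183 - 26690 = 20493$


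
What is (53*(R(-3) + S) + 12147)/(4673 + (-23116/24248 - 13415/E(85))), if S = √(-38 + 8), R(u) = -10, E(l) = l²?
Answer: 101760157030/40908949069 + 464258270*I*√30/40908949069 ≈ 2.4875 + 0.062159*I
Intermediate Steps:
S = I*√30 (S = √(-30) = I*√30 ≈ 5.4772*I)
(53*(R(-3) + S) + 12147)/(4673 + (-23116/24248 - 13415/E(85))) = (53*(-10 + I*√30) + 12147)/(4673 + (-23116/24248 - 13415/(85²))) = ((-530 + 53*I*√30) + 12147)/(4673 + (-23116*1/24248 - 13415/7225)) = (11617 + 53*I*√30)/(4673 + (-5779/6062 - 13415*1/7225)) = (11617 + 53*I*√30)/(4673 + (-5779/6062 - 2683/1445)) = (11617 + 53*I*√30)/(4673 - 24615001/8759590) = (11617 + 53*I*√30)/(40908949069/8759590) = (11617 + 53*I*√30)*(8759590/40908949069) = 101760157030/40908949069 + 464258270*I*√30/40908949069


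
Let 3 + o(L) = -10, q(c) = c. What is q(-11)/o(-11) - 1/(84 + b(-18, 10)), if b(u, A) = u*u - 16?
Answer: 4299/5096 ≈ 0.84360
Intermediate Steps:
b(u, A) = -16 + u**2 (b(u, A) = u**2 - 16 = -16 + u**2)
o(L) = -13 (o(L) = -3 - 10 = -13)
q(-11)/o(-11) - 1/(84 + b(-18, 10)) = -11/(-13) - 1/(84 + (-16 + (-18)**2)) = -11*(-1/13) - 1/(84 + (-16 + 324)) = 11/13 - 1/(84 + 308) = 11/13 - 1/392 = 4299/5096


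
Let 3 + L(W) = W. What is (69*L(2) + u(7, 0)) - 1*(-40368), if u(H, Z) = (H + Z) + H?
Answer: 40313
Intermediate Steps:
u(H, Z) = Z + 2*H
L(W) = -3 + W
(69*L(2) + u(7, 0)) - 1*(-40368) = (69*(-3 + 2) + (0 + 2*7)) - 1*(-40368) = (69*(-1) + (0 + 14)) + 40368 = (-69 + 14) + 40368 = -55 + 40368 = 40313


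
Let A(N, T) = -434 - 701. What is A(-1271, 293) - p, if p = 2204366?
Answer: -2205501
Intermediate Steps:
A(N, T) = -1135
A(-1271, 293) - p = -1135 - 1*2204366 = -1135 - 2204366 = -2205501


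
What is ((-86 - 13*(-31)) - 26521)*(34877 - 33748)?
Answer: -29584316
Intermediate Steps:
((-86 - 13*(-31)) - 26521)*(34877 - 33748) = ((-86 + 403) - 26521)*1129 = (317 - 26521)*1129 = -26204*1129 = -29584316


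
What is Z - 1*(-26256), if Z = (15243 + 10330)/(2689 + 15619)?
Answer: 480720421/18308 ≈ 26257.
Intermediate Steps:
Z = 25573/18308 ≈ 1.3968
Z - 1*(-26256) = 25573/18308 - 1*(-26256) = 25573/18308 + 26256 = 480720421/18308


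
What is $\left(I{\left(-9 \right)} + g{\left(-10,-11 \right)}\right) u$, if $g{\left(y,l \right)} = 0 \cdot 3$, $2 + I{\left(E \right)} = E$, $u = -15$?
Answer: $165$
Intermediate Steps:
$I{\left(E \right)} = -2 + E$
$g{\left(y,l \right)} = 0$
$\left(I{\left(-9 \right)} + g{\left(-10,-11 \right)}\right) u = \left(\left(-2 - 9\right) + 0\right) \left(-15\right) = \left(-11 + 0\right) \left(-15\right) = \left(-11\right) \left(-15\right) = 165$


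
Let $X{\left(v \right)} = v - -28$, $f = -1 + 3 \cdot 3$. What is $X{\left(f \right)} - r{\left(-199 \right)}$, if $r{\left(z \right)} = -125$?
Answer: $161$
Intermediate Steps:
$f = 8$ ($f = -1 + 9 = 8$)
$X{\left(v \right)} = 28 + v$ ($X{\left(v \right)} = v + 28 = 28 + v$)
$X{\left(f \right)} - r{\left(-199 \right)} = \left(28 + 8\right) - -125 = 36 + 125 = 161$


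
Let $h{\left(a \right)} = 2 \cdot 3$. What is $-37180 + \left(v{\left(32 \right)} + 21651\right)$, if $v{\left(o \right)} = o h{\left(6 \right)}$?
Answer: $-15337$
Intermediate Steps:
$h{\left(a \right)} = 6$
$v{\left(o \right)} = 6 o$ ($v{\left(o \right)} = o 6 = 6 o$)
$-37180 + \left(v{\left(32 \right)} + 21651\right) = -37180 + \left(6 \cdot 32 + 21651\right) = -37180 + \left(192 + 21651\right) = -37180 + 21843 = -15337$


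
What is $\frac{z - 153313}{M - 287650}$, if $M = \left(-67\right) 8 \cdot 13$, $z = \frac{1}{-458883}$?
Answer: $\frac{35176364690}{67597595847} \approx 0.52038$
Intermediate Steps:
$z = - \frac{1}{458883} \approx -2.1792 \cdot 10^{-6}$
$M = -6968$ ($M = \left(-536\right) 13 = -6968$)
$\frac{z - 153313}{M - 287650} = \frac{- \frac{1}{458883} - 153313}{-6968 - 287650} = - \frac{70352729380}{458883 \left(-294618\right)} = \left(- \frac{70352729380}{458883}\right) \left(- \frac{1}{294618}\right) = \frac{35176364690}{67597595847}$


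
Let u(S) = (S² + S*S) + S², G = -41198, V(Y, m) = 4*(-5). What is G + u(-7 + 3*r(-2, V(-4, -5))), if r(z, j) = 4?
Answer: -41123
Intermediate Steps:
V(Y, m) = -20
u(S) = 3*S² (u(S) = (S² + S²) + S² = 2*S² + S² = 3*S²)
G + u(-7 + 3*r(-2, V(-4, -5))) = -41198 + 3*(-7 + 3*4)² = -41198 + 3*(-7 + 12)² = -41198 + 3*5² = -41198 + 3*25 = -41198 + 75 = -41123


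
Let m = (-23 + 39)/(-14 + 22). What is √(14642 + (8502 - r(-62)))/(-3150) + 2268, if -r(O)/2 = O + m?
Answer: 2268 - 2*√1439/1575 ≈ 2268.0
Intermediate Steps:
m = 2 (m = 16/8 = 16*(⅛) = 2)
r(O) = -4 - 2*O (r(O) = -2*(O + 2) = -2*(2 + O) = -4 - 2*O)
√(14642 + (8502 - r(-62)))/(-3150) + 2268 = √(14642 + (8502 - (-4 - 2*(-62))))/(-3150) + 2268 = √(14642 + (8502 - (-4 + 124)))*(-1/3150) + 2268 = √(14642 + (8502 - 1*120))*(-1/3150) + 2268 = √(14642 + (8502 - 120))*(-1/3150) + 2268 = √(14642 + 8382)*(-1/3150) + 2268 = √23024*(-1/3150) + 2268 = (4*√1439)*(-1/3150) + 2268 = -2*√1439/1575 + 2268 = 2268 - 2*√1439/1575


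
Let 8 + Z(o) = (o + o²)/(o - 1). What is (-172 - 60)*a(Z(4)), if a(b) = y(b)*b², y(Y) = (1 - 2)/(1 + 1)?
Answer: 1856/9 ≈ 206.22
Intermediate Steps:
y(Y) = -½ (y(Y) = -1/2 = -1*½ = -½)
Z(o) = -8 + (o + o²)/(-1 + o) (Z(o) = -8 + (o + o²)/(o - 1) = -8 + (o + o²)/(-1 + o))
a(b) = -b²/2
(-172 - 60)*a(Z(4)) = (-172 - 60)*(-(8 + 4² - 7*4)²/(-1 + 4)²/2) = -(-116)*((8 + 16 - 28)/3)² = -(-116)*((⅓)*(-4))² = -(-116)*(-4/3)² = -(-116)*16/9 = -232*(-8/9) = 1856/9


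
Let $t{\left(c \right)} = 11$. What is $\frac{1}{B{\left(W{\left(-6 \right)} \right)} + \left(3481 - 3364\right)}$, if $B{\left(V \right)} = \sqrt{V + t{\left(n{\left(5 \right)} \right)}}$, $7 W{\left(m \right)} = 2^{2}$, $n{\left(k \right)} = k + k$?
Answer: $\frac{91}{10638} - \frac{\sqrt{7}}{10638} \approx 0.0083055$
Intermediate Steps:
$n{\left(k \right)} = 2 k$
$W{\left(m \right)} = \frac{4}{7}$ ($W{\left(m \right)} = \frac{2^{2}}{7} = \frac{1}{7} \cdot 4 = \frac{4}{7}$)
$B{\left(V \right)} = \sqrt{11 + V}$ ($B{\left(V \right)} = \sqrt{V + 11} = \sqrt{11 + V}$)
$\frac{1}{B{\left(W{\left(-6 \right)} \right)} + \left(3481 - 3364\right)} = \frac{1}{\sqrt{11 + \frac{4}{7}} + \left(3481 - 3364\right)} = \frac{1}{\sqrt{\frac{81}{7}} + 117} = \frac{1}{\frac{9 \sqrt{7}}{7} + 117} = \frac{1}{117 + \frac{9 \sqrt{7}}{7}}$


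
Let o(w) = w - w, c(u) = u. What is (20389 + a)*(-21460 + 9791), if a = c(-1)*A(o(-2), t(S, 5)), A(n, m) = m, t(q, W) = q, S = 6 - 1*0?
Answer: -237849227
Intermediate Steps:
S = 6 (S = 6 + 0 = 6)
o(w) = 0
a = -6 (a = -1*6 = -6)
(20389 + a)*(-21460 + 9791) = (20389 - 6)*(-21460 + 9791) = 20383*(-11669) = -237849227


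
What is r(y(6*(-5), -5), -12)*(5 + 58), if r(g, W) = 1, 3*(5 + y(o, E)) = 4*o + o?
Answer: 63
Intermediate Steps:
y(o, E) = -5 + 5*o/3 (y(o, E) = -5 + (4*o + o)/3 = -5 + (5*o)/3 = -5 + 5*o/3)
r(y(6*(-5), -5), -12)*(5 + 58) = 1*(5 + 58) = 1*63 = 63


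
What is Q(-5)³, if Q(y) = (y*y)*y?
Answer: -1953125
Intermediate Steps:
Q(y) = y³ (Q(y) = y²*y = y³)
Q(-5)³ = ((-5)³)³ = (-125)³ = -1953125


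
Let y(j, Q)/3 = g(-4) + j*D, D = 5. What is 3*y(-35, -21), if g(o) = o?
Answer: -1611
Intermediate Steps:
y(j, Q) = -12 + 15*j (y(j, Q) = 3*(-4 + j*5) = 3*(-4 + 5*j) = -12 + 15*j)
3*y(-35, -21) = 3*(-12 + 15*(-35)) = 3*(-12 - 525) = 3*(-537) = -1611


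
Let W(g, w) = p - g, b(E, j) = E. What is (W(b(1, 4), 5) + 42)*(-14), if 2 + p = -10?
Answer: -406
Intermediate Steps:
p = -12 (p = -2 - 10 = -12)
W(g, w) = -12 - g
(W(b(1, 4), 5) + 42)*(-14) = ((-12 - 1*1) + 42)*(-14) = ((-12 - 1) + 42)*(-14) = (-13 + 42)*(-14) = 29*(-14) = -406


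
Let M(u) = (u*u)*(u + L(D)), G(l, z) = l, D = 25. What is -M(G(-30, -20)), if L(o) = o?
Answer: 4500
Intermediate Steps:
M(u) = u²*(25 + u) (M(u) = (u*u)*(u + 25) = u²*(25 + u))
-M(G(-30, -20)) = -(-30)²*(25 - 30) = -900*(-5) = -1*(-4500) = 4500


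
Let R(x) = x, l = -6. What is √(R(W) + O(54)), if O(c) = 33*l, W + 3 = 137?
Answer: 8*I ≈ 8.0*I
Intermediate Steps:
W = 134 (W = -3 + 137 = 134)
O(c) = -198 (O(c) = 33*(-6) = -198)
√(R(W) + O(54)) = √(134 - 198) = √(-64) = 8*I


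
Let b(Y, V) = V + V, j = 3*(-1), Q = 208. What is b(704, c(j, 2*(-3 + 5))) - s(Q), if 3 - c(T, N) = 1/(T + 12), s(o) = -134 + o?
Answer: -614/9 ≈ -68.222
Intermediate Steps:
j = -3
c(T, N) = 3 - 1/(12 + T) (c(T, N) = 3 - 1/(T + 12) = 3 - 1/(12 + T))
b(Y, V) = 2*V
b(704, c(j, 2*(-3 + 5))) - s(Q) = 2*((35 + 3*(-3))/(12 - 3)) - (-134 + 208) = 2*((35 - 9)/9) - 1*74 = 2*((1/9)*26) - 74 = 2*(26/9) - 74 = 52/9 - 74 = -614/9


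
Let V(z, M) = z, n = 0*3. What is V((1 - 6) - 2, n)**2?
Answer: 49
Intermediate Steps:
n = 0
V((1 - 6) - 2, n)**2 = ((1 - 6) - 2)**2 = (-5 - 2)**2 = (-7)**2 = 49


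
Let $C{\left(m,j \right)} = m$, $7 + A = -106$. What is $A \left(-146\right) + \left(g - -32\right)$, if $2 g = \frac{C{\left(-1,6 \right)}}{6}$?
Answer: $\frac{198359}{12} \approx 16530.0$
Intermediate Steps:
$A = -113$ ($A = -7 - 106 = -113$)
$g = - \frac{1}{12}$ ($g = \frac{\left(-1\right) \frac{1}{6}}{2} = \frac{1}{2} \left(- \frac{1}{6}\right) = - \frac{1}{12} \approx -0.083333$)
$A \left(-146\right) + \left(g - -32\right) = \left(-113\right) \left(-146\right) - - \frac{383}{12} = 16498 + \left(- \frac{1}{12} + 32\right) = 16498 + \frac{383}{12} = \frac{198359}{12}$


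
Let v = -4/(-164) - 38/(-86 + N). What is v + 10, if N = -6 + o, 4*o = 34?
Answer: 71753/6847 ≈ 10.479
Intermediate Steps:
o = 17/2 (o = (¼)*34 = 17/2 ≈ 8.5000)
N = 5/2 (N = -6 + 17/2 = 5/2 ≈ 2.5000)
v = 3283/6847 (v = -4/(-164) - 38/(-86 + 5/2) = -4*(-1/164) - 38/(-167/2) = 1/41 - 38*(-2/167) = 1/41 + 76/167 = 3283/6847 ≈ 0.47948)
v + 10 = 3283/6847 + 10 = 71753/6847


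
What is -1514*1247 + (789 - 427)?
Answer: -1887596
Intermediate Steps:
-1514*1247 + (789 - 427) = -1887958 + 362 = -1887596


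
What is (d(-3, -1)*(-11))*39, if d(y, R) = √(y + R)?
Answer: -858*I ≈ -858.0*I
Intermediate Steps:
d(y, R) = √(R + y)
(d(-3, -1)*(-11))*39 = (√(-1 - 3)*(-11))*39 = (√(-4)*(-11))*39 = ((2*I)*(-11))*39 = -22*I*39 = -858*I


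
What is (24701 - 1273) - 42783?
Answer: -19355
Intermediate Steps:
(24701 - 1273) - 42783 = 23428 - 42783 = -19355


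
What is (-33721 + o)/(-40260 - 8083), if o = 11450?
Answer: 22271/48343 ≈ 0.46069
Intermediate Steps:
(-33721 + o)/(-40260 - 8083) = (-33721 + 11450)/(-40260 - 8083) = -22271/(-48343) = -22271*(-1/48343) = 22271/48343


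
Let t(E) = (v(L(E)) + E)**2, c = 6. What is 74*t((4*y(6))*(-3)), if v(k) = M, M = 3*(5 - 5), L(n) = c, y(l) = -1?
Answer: 10656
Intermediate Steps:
L(n) = 6
M = 0 (M = 3*0 = 0)
v(k) = 0
t(E) = E**2 (t(E) = (0 + E)**2 = E**2)
74*t((4*y(6))*(-3)) = 74*((4*(-1))*(-3))**2 = 74*(-4*(-3))**2 = 74*12**2 = 74*144 = 10656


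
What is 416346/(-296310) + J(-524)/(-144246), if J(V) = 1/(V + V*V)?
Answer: -391869859210151/278890533307560 ≈ -1.4051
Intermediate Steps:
J(V) = 1/(V + V²)
416346/(-296310) + J(-524)/(-144246) = 416346/(-296310) + (1/((-524)*(1 - 524)))/(-144246) = 416346*(-1/296310) - 1/524/(-523)*(-1/144246) = -9913/7055 - 1/524*(-1/523)*(-1/144246) = -9913/7055 + (1/274052)*(-1/144246) = -9913/7055 - 1/39530904792 = -391869859210151/278890533307560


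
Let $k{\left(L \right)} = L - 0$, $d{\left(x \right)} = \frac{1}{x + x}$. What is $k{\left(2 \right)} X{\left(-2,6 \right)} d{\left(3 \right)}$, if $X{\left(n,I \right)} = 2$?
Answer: $\frac{2}{3} \approx 0.66667$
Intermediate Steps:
$d{\left(x \right)} = \frac{1}{2 x}$
$k{\left(L \right)} = L$ ($k{\left(L \right)} = L + 0 = L$)
$k{\left(2 \right)} X{\left(-2,6 \right)} d{\left(3 \right)} = 2 \cdot 2 \frac{1}{2 \cdot 3} = 4 \cdot \frac{1}{2} \cdot \frac{1}{3} = 4 \cdot \frac{1}{6} = \frac{2}{3}$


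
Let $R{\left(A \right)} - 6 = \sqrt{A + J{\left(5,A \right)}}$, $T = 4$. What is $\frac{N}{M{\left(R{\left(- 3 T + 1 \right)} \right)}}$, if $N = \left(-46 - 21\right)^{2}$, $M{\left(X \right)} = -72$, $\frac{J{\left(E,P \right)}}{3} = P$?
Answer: $- \frac{4489}{72} \approx -62.347$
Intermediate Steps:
$J{\left(E,P \right)} = 3 P$
$R{\left(A \right)} = 6 + 2 \sqrt{A}$ ($R{\left(A \right)} = 6 + \sqrt{A + 3 A} = 6 + \sqrt{4 A} = 6 + 2 \sqrt{A}$)
$N = 4489$ ($N = \left(-67\right)^{2} = 4489$)
$\frac{N}{M{\left(R{\left(- 3 T + 1 \right)} \right)}} = \frac{4489}{-72} = 4489 \left(- \frac{1}{72}\right) = - \frac{4489}{72}$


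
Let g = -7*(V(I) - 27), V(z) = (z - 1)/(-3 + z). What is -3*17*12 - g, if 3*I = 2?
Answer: -800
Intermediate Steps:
I = ⅔ (I = (⅓)*2 = ⅔ ≈ 0.66667)
V(z) = (-1 + z)/(-3 + z)
g = 188 (g = -7*((-1 + ⅔)/(-3 + ⅔) - 27) = -7*(-⅓/(-7/3) - 27) = -7*(-3/7*(-⅓) - 27) = -7*(⅐ - 27) = -7*(-188/7) = 188)
-3*17*12 - g = -3*17*12 - 1*188 = -51*12 - 188 = -612 - 188 = -800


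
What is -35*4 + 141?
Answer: 1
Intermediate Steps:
-35*4 + 141 = -140 + 141 = 1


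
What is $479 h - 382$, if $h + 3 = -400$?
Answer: $-193419$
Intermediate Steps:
$h = -403$ ($h = -3 - 400 = -403$)
$479 h - 382 = 479 \left(-403\right) - 382 = -193037 - 382 = -193419$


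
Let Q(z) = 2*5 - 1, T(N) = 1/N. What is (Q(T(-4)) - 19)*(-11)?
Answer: 110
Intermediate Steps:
T(N) = 1/N
Q(z) = 9 (Q(z) = 10 - 1 = 9)
(Q(T(-4)) - 19)*(-11) = (9 - 19)*(-11) = -10*(-11) = 110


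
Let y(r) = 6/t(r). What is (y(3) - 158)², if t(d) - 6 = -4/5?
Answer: 4157521/169 ≈ 24601.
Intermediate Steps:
t(d) = 26/5 (t(d) = 6 - 4/5 = 6 - 4*⅕ = 6 - ⅘ = 26/5)
y(r) = 15/13 (y(r) = 6/(26/5) = 6*(5/26) = 15/13)
(y(3) - 158)² = (15/13 - 158)² = (-2039/13)² = 4157521/169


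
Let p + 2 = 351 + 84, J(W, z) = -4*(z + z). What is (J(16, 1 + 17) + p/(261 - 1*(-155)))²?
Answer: 3536799841/173056 ≈ 20437.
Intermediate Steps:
J(W, z) = -8*z
p = 433 (p = -2 + (351 + 84) = -2 + 435 = 433)
(J(16, 1 + 17) + p/(261 - 1*(-155)))² = (-8*(1 + 17) + 433/(261 - 1*(-155)))² = (-8*18 + 433/(261 + 155))² = (-144 + 433/416)² = (-59471/416)² = 3536799841/173056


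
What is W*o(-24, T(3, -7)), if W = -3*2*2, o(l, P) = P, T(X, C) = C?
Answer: 84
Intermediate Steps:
W = -12 (W = -6*2 = -12)
W*o(-24, T(3, -7)) = -12*(-7) = 84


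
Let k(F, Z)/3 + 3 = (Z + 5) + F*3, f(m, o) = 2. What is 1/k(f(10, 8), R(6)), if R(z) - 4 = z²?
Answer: 1/144 ≈ 0.0069444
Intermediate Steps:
R(z) = 4 + z²
k(F, Z) = 6 + 3*Z + 9*F (k(F, Z) = -9 + 3*((Z + 5) + F*3) = -9 + 3*((5 + Z) + 3*F) = -9 + 3*(5 + Z + 3*F) = -9 + (15 + 3*Z + 9*F) = 6 + 3*Z + 9*F)
1/k(f(10, 8), R(6)) = 1/(6 + 3*(4 + 6²) + 9*2) = 1/(6 + 3*(4 + 36) + 18) = 1/(6 + 3*40 + 18) = 1/(6 + 120 + 18) = 1/144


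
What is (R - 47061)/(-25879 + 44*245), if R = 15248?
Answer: 31813/15099 ≈ 2.1070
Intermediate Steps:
(R - 47061)/(-25879 + 44*245) = (15248 - 47061)/(-25879 + 44*245) = -31813/(-25879 + 10780) = -31813/(-15099) = -31813*(-1/15099) = 31813/15099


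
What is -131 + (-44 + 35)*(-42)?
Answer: 247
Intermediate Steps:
-131 + (-44 + 35)*(-42) = -131 - 9*(-42) = -131 + 378 = 247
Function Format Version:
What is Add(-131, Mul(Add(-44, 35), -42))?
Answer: 247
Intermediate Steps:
Add(-131, Mul(Add(-44, 35), -42)) = Add(-131, Mul(-9, -42)) = Add(-131, 378) = 247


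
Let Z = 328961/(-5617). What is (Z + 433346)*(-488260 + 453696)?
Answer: -84121017107844/5617 ≈ -1.4976e+10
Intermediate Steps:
Z = -328961/5617 (Z = 328961*(-1/5617) = -328961/5617 ≈ -58.565)
(Z + 433346)*(-488260 + 453696) = (-328961/5617 + 433346)*(-488260 + 453696) = (2433775521/5617)*(-34564) = -84121017107844/5617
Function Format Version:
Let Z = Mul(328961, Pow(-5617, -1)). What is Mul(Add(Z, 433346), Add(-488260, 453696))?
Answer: Rational(-84121017107844, 5617) ≈ -1.4976e+10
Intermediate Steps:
Z = Rational(-328961, 5617) (Z = Mul(328961, Rational(-1, 5617)) = Rational(-328961, 5617) ≈ -58.565)
Mul(Add(Z, 433346), Add(-488260, 453696)) = Mul(Add(Rational(-328961, 5617), 433346), Add(-488260, 453696)) = Mul(Rational(2433775521, 5617), -34564) = Rational(-84121017107844, 5617)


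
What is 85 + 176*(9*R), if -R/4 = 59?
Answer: -373739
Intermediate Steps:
R = -236 (R = -4*59 = -236)
85 + 176*(9*R) = 85 + 176*(9*(-236)) = 85 + 176*(-2124) = 85 - 373824 = -373739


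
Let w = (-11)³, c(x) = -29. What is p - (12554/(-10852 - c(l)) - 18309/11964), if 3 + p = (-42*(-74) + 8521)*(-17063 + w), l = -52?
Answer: -9232543475254675/43162124 ≈ -2.1390e+8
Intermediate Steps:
w = -1331
p = -213903829 (p = -3 + (-42*(-74) + 8521)*(-17063 - 1331) = -3 + (3108 + 8521)*(-18394) = -3 + 11629*(-18394) = -3 - 213903826 = -213903829)
p - (12554/(-10852 - c(l)) - 18309/11964) = -213903829 - (12554/(-10852 - 1*(-29)) - 18309/11964) = -213903829 - (12554/(-10852 + 29) - 18309*1/11964) = -213903829 - (12554/(-10823) - 6103/3988) = -213903829 - (12554*(-1/10823) - 6103/3988) = -213903829 - (-12554/10823 - 6103/3988) = -213903829 - 1*(-116118121/43162124) = -213903829 + 116118121/43162124 = -9232543475254675/43162124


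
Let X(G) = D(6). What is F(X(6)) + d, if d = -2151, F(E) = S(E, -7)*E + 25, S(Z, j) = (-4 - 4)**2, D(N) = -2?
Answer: -2254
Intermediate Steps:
S(Z, j) = 64 (S(Z, j) = (-8)**2 = 64)
X(G) = -2
F(E) = 25 + 64*E (F(E) = 64*E + 25 = 25 + 64*E)
F(X(6)) + d = (25 + 64*(-2)) - 2151 = (25 - 128) - 2151 = -103 - 2151 = -2254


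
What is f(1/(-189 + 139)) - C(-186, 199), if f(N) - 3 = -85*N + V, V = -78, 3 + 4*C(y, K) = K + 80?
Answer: -1423/10 ≈ -142.30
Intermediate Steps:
C(y, K) = 77/4 + K/4 (C(y, K) = -¾ + (K + 80)/4 = -¾ + (80 + K)/4 = -¾ + (20 + K/4) = 77/4 + K/4)
f(N) = -75 - 85*N (f(N) = 3 + (-85*N - 78) = 3 + (-78 - 85*N) = -75 - 85*N)
f(1/(-189 + 139)) - C(-186, 199) = (-75 - 85/(-189 + 139)) - (77/4 + (¼)*199) = (-75 - 85/(-50)) - (77/4 + 199/4) = (-75 - 85*(-1/50)) - 1*69 = (-75 + 17/10) - 69 = -733/10 - 69 = -1423/10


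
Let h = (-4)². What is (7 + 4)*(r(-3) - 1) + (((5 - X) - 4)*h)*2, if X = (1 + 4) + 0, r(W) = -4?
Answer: -183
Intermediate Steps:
h = 16
X = 5 (X = 5 + 0 = 5)
(7 + 4)*(r(-3) - 1) + (((5 - X) - 4)*h)*2 = (7 + 4)*(-4 - 1) + (((5 - 1*5) - 4)*16)*2 = 11*(-5) + (((5 - 5) - 4)*16)*2 = -55 + ((0 - 4)*16)*2 = -55 - 4*16*2 = -55 - 64*2 = -55 - 128 = -183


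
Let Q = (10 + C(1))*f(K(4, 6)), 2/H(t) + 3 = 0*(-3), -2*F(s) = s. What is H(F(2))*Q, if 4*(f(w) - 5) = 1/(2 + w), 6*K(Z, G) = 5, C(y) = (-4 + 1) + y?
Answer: -1384/51 ≈ -27.137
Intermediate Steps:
C(y) = -3 + y
K(Z, G) = ⅚ (K(Z, G) = (⅙)*5 = ⅚)
F(s) = -s/2
f(w) = 5 + 1/(4*(2 + w))
H(t) = -⅔ (H(t) = 2/(-3 + 0*(-3)) = 2/(-3 + 0) = 2/(-3) = 2*(-⅓) = -⅔)
Q = 692/17 (Q = (10 + (-3 + 1))*((41 + 20*(⅚))/(4*(2 + ⅚))) = (10 - 2)*((41 + 50/3)/(4*(17/6))) = 8*((¼)*(6/17)*(173/3)) = 8*(173/34) = 692/17 ≈ 40.706)
H(F(2))*Q = -⅔*692/17 = -1384/51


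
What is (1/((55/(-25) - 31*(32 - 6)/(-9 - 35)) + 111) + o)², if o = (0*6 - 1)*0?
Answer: 12100/195524289 ≈ 6.1885e-5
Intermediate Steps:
o = 0 (o = (0 - 1)*0 = -1*0 = 0)
(1/((55/(-25) - 31*(32 - 6)/(-9 - 35)) + 111) + o)² = (1/((55/(-25) - 31*(32 - 6)/(-9 - 35)) + 111) + 0)² = (1/((55*(-1/25) - 31/((-44/26))) + 111) + 0)² = (1/((-11/5 - 31/((-44*1/26))) + 111) + 0)² = (1/((-11/5 - 31/(-22/13)) + 111) + 0)² = (1/((-11/5 - 31*(-13/22)) + 111) + 0)² = (1/((-11/5 + 403/22) + 111) + 0)² = (1/(1773/110 + 111) + 0)² = (1/(13983/110) + 0)² = (110/13983 + 0)² = (110/13983)² = 12100/195524289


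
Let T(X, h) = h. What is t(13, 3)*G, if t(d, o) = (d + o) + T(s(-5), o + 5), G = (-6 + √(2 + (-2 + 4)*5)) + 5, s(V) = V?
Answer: -24 + 48*√3 ≈ 59.138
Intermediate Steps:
G = -1 + 2*√3 (G = (-6 + √(2 + 2*5)) + 5 = (-6 + √(2 + 10)) + 5 = (-6 + √12) + 5 = (-6 + 2*√3) + 5 = -1 + 2*√3 ≈ 2.4641)
t(d, o) = 5 + d + 2*o (t(d, o) = (d + o) + (o + 5) = (d + o) + (5 + o) = 5 + d + 2*o)
t(13, 3)*G = (5 + 13 + 2*3)*(-1 + 2*√3) = (5 + 13 + 6)*(-1 + 2*√3) = 24*(-1 + 2*√3) = -24 + 48*√3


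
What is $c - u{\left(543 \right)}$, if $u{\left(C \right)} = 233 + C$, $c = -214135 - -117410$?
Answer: $-97501$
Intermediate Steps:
$c = -96725$ ($c = -214135 + 117410 = -96725$)
$c - u{\left(543 \right)} = -96725 - \left(233 + 543\right) = -96725 - 776 = -97501$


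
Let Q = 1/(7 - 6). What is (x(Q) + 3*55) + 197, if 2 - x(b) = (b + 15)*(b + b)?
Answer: 332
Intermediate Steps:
Q = 1 (Q = 1/1 = 1)
x(b) = 2 - 2*b*(15 + b) (x(b) = 2 - (b + 15)*(b + b) = 2 - (15 + b)*2*b = 2 - 2*b*(15 + b))
(x(Q) + 3*55) + 197 = ((2 - 30*1 - 2*1²) + 3*55) + 197 = ((2 - 30 - 2*1) + 165) + 197 = ((2 - 30 - 2) + 165) + 197 = (-30 + 165) + 197 = 135 + 197 = 332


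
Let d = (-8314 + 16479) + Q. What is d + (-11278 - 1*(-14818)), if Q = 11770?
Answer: 23475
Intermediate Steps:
d = 19935 (d = (-8314 + 16479) + 11770 = 8165 + 11770 = 19935)
d + (-11278 - 1*(-14818)) = 19935 + (-11278 - 1*(-14818)) = 19935 + (-11278 + 14818) = 19935 + 3540 = 23475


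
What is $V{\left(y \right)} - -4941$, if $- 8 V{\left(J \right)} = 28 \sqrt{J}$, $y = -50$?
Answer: $4941 - \frac{35 i \sqrt{2}}{2} \approx 4941.0 - 24.749 i$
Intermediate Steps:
$V{\left(J \right)} = - \frac{7 \sqrt{J}}{2}$ ($V{\left(J \right)} = - \frac{28 \sqrt{J}}{8} = - \frac{7 \sqrt{J}}{2}$)
$V{\left(y \right)} - -4941 = - \frac{7 \sqrt{-50}}{2} - -4941 = - \frac{7 \cdot 5 i \sqrt{2}}{2} + 4941 = - \frac{35 i \sqrt{2}}{2} + 4941 = 4941 - \frac{35 i \sqrt{2}}{2}$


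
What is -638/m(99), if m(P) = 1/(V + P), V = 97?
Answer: -125048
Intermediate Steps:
m(P) = 1/(97 + P)
-638/m(99) = -638/(1/(97 + 99)) = -638/(1/196) = -638/1/196 = -638*196 = -125048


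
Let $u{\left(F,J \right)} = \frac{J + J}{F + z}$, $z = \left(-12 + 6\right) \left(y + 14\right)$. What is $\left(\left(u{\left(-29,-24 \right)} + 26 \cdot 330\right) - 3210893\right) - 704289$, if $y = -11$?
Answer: $- \frac{183610246}{47} \approx -3.9066 \cdot 10^{6}$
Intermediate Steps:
$z = -18$ ($z = \left(-12 + 6\right) \left(-11 + 14\right) = \left(-6\right) 3 = -18$)
$u{\left(F,J \right)} = \frac{2 J}{-18 + F}$ ($u{\left(F,J \right)} = \frac{J + J}{F - 18} = \frac{2 J}{-18 + F}$)
$\left(\left(u{\left(-29,-24 \right)} + 26 \cdot 330\right) - 3210893\right) - 704289 = \left(\left(2 \left(-24\right) \frac{1}{-18 - 29} + 26 \cdot 330\right) - 3210893\right) - 704289 = \left(\left(2 \left(-24\right) \frac{1}{-47} + 8580\right) - 3210893\right) - 704289 = \left(\left(2 \left(-24\right) \left(- \frac{1}{47}\right) + 8580\right) - 3210893\right) - 704289 = \left(\left(\frac{48}{47} + 8580\right) - 3210893\right) - 704289 = \left(\frac{403308}{47} - 3210893\right) - 704289 = - \frac{150508663}{47} - 704289 = - \frac{183610246}{47}$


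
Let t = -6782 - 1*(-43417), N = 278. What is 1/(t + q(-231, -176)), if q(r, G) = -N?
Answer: 1/36357 ≈ 2.7505e-5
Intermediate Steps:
q(r, G) = -278 (q(r, G) = -1*278 = -278)
t = 36635 (t = -6782 + 43417 = 36635)
1/(t + q(-231, -176)) = 1/(36635 - 278) = 1/36357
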